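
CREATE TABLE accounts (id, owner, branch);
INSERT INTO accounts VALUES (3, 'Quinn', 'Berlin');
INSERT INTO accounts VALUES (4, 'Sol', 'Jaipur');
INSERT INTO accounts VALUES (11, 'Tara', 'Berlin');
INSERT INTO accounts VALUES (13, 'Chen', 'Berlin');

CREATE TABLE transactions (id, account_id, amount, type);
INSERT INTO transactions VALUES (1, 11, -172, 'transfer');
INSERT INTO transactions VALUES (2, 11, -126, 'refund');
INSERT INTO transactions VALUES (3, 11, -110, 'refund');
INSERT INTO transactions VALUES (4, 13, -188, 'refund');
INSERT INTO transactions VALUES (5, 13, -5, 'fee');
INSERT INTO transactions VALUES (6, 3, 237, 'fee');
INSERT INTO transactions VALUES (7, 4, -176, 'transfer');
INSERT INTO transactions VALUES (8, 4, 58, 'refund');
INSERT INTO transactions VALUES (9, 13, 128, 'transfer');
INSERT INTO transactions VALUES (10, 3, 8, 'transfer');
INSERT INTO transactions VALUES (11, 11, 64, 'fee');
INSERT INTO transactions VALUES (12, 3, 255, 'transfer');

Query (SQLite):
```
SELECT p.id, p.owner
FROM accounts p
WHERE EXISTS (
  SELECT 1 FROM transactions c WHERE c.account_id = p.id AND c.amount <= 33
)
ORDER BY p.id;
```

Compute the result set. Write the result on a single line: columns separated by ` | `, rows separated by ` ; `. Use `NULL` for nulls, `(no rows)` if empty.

3 | Quinn ; 4 | Sol ; 11 | Tara ; 13 | Chen

For each accounts row, check whether any transactions with matching account_id has amount <= 33.
Keep rows where that is true.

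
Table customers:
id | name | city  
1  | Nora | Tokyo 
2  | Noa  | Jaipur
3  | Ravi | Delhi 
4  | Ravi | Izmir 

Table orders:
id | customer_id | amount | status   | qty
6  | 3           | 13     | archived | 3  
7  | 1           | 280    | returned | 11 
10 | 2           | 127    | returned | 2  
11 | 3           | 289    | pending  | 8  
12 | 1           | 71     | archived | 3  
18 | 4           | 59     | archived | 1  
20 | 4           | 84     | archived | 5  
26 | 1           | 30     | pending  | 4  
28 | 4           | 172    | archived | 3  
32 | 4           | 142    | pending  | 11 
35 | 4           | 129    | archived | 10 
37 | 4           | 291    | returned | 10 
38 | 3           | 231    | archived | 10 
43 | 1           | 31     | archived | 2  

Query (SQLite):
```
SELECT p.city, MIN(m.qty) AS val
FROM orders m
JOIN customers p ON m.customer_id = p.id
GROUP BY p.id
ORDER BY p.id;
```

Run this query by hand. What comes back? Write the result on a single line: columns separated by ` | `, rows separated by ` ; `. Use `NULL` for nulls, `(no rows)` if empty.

Tokyo | 2 ; Jaipur | 2 ; Delhi | 3 ; Izmir | 1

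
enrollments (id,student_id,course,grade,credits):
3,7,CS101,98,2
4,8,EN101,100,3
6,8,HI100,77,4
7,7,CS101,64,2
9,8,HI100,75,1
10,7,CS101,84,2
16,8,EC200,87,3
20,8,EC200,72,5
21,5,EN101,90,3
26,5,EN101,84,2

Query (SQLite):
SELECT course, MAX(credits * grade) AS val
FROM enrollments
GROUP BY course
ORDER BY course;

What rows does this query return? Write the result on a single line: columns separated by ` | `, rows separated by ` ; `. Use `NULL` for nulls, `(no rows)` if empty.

CS101 | 196 ; EC200 | 360 ; EN101 | 300 ; HI100 | 308

For each row compute credits * grade.
Group by course; take MAX of the expression per group.
  CS101: ids {3, 7, 10} → MAX(credits * grade)=196
  EC200: ids {16, 20} → MAX(credits * grade)=360
  EN101: ids {4, 21, 26} → MAX(credits * grade)=300
  HI100: ids {6, 9} → MAX(credits * grade)=308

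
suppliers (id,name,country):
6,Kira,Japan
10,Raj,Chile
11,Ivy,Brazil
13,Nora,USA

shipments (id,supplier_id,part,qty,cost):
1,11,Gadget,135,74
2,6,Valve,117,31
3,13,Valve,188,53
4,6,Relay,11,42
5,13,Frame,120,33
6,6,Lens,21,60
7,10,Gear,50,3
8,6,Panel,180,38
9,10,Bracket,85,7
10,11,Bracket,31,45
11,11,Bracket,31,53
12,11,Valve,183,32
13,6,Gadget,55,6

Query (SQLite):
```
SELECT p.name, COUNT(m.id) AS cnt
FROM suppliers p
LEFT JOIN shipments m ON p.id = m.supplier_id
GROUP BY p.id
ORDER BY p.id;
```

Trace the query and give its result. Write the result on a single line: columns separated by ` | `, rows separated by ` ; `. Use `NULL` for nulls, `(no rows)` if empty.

Kira | 5 ; Raj | 2 ; Ivy | 4 ; Nora | 2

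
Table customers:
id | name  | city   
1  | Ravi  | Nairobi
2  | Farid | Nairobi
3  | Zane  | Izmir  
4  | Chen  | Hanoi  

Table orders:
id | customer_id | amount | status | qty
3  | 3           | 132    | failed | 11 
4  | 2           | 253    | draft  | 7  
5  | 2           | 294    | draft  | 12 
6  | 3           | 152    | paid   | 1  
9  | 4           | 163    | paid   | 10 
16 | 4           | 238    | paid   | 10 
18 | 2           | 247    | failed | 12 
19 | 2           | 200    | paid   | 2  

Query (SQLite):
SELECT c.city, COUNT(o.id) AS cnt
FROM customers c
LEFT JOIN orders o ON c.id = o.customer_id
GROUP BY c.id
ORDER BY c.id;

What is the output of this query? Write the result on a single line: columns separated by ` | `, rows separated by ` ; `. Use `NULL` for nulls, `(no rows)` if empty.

Nairobi | 0 ; Nairobi | 4 ; Izmir | 2 ; Hanoi | 2

LEFT JOIN keeps every customers row; unmatched ones get NULL for orders columns.
Group by customers.id and compute COUNT(o.id). COUNT(col) of an all-NULL group is 0.
  1: ids {—} → COUNT(o.id)=0
  2: ids {4, 5, 18, 19} → COUNT(o.id)=4
  3: ids {3, 6} → COUNT(o.id)=2
  4: ids {9, 16} → COUNT(o.id)=2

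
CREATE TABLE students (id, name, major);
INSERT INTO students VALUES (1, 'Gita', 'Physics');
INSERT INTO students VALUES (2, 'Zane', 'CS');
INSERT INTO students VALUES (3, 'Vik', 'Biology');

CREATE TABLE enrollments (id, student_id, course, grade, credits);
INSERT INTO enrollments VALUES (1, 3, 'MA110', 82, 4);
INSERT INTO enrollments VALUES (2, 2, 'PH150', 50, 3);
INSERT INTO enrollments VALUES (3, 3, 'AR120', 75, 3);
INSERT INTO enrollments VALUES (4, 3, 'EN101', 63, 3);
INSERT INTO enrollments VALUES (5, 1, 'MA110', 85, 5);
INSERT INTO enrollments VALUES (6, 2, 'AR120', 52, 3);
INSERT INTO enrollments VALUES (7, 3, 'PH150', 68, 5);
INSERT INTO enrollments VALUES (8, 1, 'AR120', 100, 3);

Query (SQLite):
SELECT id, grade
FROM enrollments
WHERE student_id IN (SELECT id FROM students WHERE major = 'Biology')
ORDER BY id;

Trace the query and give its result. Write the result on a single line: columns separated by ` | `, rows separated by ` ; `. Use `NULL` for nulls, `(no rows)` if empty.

1 | 82 ; 3 | 75 ; 4 | 63 ; 7 | 68

Inner query: students.id where major = 'Biology'.
Outer: keep enrollments rows whose student_id is in that set.
Inner query → {3}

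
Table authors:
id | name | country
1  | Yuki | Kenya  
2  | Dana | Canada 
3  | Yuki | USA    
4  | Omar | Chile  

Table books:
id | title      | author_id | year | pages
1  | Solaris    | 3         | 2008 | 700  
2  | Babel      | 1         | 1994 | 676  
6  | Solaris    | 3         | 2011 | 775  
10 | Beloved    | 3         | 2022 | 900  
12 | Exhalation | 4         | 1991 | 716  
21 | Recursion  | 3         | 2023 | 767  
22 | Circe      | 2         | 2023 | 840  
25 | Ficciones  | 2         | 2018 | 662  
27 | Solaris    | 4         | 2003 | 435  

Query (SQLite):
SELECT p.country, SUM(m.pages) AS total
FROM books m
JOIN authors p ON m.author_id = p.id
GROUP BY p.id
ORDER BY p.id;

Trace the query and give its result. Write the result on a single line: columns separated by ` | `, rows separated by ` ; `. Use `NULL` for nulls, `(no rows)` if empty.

Join each books row to its authors via author_id.
Group joined rows by authors.id; compute SUM(m.pages) per group.
  1: ids {2} → SUM(m.pages)=676
  2: ids {22, 25} → SUM(m.pages)=1502
  3: ids {1, 6, 10, 21} → SUM(m.pages)=3142
  4: ids {12, 27} → SUM(m.pages)=1151

Kenya | 676 ; Canada | 1502 ; USA | 3142 ; Chile | 1151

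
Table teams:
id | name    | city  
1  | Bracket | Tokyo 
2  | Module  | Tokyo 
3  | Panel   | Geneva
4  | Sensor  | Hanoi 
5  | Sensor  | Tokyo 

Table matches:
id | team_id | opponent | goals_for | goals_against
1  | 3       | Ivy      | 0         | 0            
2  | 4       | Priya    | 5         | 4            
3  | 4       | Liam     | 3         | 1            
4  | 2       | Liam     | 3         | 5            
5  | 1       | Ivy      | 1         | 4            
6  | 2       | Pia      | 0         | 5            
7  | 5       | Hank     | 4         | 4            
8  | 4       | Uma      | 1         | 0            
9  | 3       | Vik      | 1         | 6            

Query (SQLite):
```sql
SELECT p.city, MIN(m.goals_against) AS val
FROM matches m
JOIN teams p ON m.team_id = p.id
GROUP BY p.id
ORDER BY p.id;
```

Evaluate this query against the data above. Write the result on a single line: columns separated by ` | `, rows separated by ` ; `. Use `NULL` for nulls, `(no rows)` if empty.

Join each matches row to its teams via team_id.
Group joined rows by teams.id; compute MIN(m.goals_against) per group.
  1: ids {5} → MIN(m.goals_against)=4
  2: ids {4, 6} → MIN(m.goals_against)=5
  3: ids {1, 9} → MIN(m.goals_against)=0
  4: ids {2, 3, 8} → MIN(m.goals_against)=0
  5: ids {7} → MIN(m.goals_against)=4

Tokyo | 4 ; Tokyo | 5 ; Geneva | 0 ; Hanoi | 0 ; Tokyo | 4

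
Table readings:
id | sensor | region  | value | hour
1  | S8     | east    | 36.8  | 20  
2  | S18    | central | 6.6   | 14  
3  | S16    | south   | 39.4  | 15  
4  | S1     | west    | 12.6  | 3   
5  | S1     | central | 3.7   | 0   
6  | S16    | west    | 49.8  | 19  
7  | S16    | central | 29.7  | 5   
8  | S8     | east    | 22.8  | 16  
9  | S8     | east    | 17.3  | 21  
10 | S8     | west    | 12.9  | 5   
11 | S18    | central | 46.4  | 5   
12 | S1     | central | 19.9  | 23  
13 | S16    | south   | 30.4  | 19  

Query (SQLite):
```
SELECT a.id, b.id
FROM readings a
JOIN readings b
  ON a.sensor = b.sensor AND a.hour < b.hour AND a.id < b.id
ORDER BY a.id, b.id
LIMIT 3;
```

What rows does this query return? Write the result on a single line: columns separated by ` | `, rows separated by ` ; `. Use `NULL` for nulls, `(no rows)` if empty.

Pairs (a,b) with same sensor, a.hour < b.hour, a.id < b.id.
sensor groups: S1:{4,5,12} S16:{3,6,7,13} S18:{2,11} S8:{1,8,9,10}
Ordered by (a.id, b.id); first 3.

1 | 9 ; 3 | 6 ; 3 | 13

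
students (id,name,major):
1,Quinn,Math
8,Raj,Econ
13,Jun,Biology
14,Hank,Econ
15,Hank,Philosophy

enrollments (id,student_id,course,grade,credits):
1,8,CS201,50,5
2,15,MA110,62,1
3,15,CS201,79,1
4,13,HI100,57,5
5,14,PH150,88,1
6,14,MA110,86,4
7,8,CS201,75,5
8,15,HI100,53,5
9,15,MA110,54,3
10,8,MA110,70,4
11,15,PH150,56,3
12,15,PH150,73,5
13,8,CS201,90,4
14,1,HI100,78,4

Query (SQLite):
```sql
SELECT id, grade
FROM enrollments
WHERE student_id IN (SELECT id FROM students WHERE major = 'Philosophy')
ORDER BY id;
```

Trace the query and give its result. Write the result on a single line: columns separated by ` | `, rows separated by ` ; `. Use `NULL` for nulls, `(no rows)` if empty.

2 | 62 ; 3 | 79 ; 8 | 53 ; 9 | 54 ; 11 | 56 ; 12 | 73

Inner query: students.id where major = 'Philosophy'.
Outer: keep enrollments rows whose student_id is in that set.
Inner query → {15}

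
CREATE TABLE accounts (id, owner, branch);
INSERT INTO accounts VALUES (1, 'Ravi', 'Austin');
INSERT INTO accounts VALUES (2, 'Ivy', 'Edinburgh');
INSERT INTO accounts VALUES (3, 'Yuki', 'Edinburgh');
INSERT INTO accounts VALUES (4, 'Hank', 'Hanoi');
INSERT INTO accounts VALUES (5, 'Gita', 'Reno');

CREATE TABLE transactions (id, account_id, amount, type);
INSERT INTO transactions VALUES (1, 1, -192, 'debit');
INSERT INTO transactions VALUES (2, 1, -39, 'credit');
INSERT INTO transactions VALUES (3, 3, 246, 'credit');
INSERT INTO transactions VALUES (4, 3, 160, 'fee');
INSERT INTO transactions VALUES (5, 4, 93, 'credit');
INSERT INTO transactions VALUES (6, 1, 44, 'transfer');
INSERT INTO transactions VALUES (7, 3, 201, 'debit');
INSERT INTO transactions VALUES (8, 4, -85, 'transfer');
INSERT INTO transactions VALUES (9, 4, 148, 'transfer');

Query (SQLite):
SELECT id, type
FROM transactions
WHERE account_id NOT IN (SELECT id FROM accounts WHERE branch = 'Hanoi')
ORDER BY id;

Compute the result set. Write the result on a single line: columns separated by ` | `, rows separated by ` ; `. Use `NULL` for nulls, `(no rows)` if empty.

1 | debit ; 2 | credit ; 3 | credit ; 4 | fee ; 6 | transfer ; 7 | debit

Inner query: accounts.id where branch = 'Hanoi'.
Outer: keep transactions rows whose account_id is not in that set.
Inner query → {4}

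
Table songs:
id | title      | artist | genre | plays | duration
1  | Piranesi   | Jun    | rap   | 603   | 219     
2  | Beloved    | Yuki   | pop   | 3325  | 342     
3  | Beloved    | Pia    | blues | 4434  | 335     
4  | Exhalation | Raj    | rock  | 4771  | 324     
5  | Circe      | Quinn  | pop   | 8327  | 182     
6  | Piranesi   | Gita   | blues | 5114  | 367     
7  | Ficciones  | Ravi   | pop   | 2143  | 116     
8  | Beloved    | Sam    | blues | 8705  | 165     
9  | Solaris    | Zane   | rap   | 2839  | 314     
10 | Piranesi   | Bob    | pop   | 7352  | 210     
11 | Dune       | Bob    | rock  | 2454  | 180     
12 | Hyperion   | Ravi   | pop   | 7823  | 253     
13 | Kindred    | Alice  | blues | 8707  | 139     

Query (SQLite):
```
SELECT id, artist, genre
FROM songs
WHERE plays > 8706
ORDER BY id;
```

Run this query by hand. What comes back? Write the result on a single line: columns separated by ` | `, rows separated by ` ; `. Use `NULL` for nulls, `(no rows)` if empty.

13 | Alice | blues

plays > 8706: ids {13}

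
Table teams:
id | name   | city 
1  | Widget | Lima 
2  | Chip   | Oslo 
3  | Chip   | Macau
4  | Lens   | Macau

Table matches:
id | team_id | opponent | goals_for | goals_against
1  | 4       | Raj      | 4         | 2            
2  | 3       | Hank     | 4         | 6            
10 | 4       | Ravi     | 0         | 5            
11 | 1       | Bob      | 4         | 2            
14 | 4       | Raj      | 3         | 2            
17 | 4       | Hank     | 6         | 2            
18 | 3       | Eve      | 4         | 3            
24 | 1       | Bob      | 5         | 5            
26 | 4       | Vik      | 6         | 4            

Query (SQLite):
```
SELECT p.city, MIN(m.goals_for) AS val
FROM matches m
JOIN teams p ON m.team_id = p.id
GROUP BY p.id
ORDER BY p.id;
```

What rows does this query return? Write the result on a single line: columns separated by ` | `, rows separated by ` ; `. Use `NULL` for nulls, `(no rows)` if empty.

Lima | 4 ; Macau | 4 ; Macau | 0

Join each matches row to its teams via team_id.
Group joined rows by teams.id; compute MIN(m.goals_for) per group.
  1: ids {11, 24} → MIN(m.goals_for)=4
  3: ids {2, 18} → MIN(m.goals_for)=4
  4: ids {1, 10, 14, 17, 26} → MIN(m.goals_for)=0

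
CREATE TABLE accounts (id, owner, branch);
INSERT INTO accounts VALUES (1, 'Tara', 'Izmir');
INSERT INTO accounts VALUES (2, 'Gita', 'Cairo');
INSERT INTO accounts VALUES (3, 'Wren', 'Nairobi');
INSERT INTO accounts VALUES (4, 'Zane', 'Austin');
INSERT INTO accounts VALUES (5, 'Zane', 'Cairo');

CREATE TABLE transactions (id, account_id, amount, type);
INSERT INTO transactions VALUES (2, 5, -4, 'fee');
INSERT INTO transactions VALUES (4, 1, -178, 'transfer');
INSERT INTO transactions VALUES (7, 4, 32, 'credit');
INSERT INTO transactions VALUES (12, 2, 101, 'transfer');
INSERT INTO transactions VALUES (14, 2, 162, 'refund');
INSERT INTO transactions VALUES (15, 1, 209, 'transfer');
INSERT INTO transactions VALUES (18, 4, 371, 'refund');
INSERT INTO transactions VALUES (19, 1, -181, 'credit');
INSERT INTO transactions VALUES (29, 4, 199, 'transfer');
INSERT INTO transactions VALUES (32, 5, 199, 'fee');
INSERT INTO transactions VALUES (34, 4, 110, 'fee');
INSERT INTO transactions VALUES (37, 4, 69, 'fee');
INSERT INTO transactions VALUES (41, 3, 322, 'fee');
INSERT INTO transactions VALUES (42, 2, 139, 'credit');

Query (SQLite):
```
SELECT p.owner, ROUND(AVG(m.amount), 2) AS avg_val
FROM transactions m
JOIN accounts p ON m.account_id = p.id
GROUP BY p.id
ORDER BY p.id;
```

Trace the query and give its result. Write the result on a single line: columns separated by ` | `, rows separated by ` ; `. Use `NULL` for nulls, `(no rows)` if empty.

Tara | -50 ; Gita | 134 ; Wren | 322 ; Zane | 156.2 ; Zane | 97.5

Join each transactions row to its accounts via account_id.
Group joined rows by accounts.id; compute ROUND(AVG(m.amount), 2) per group.
  1: ids {4, 15, 19} → ROUND(AVG(m.amount), 2)=-50
  2: ids {12, 14, 42} → ROUND(AVG(m.amount), 2)=134
  3: ids {41} → ROUND(AVG(m.amount), 2)=322
  4: ids {7, 18, 29, 34, 37} → ROUND(AVG(m.amount), 2)=156.2
  5: ids {2, 32} → ROUND(AVG(m.amount), 2)=97.5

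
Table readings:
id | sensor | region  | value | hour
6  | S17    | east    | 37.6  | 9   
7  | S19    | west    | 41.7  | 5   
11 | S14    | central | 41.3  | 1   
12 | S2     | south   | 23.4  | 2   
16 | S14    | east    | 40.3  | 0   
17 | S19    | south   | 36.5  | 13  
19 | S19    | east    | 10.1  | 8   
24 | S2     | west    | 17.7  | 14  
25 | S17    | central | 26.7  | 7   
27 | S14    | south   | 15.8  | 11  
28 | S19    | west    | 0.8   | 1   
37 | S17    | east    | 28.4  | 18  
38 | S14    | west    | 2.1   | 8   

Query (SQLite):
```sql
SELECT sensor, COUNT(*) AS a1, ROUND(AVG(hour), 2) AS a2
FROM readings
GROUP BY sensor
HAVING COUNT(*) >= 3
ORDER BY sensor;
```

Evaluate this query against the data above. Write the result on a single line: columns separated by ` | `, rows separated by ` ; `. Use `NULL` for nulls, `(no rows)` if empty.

S14 | 4 | 5 ; S17 | 3 | 11.33 ; S19 | 4 | 6.75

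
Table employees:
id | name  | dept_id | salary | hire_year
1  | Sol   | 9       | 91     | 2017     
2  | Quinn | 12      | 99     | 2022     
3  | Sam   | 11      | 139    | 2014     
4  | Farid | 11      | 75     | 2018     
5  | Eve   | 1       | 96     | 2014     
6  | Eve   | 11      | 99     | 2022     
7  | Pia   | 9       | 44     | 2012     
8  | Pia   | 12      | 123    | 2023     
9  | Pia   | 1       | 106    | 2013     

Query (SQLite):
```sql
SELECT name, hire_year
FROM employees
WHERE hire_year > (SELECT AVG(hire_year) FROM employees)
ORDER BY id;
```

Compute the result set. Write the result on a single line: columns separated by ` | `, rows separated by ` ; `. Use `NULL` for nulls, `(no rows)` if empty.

Scalar subquery: AVG(hire_year) over all employees rows = 2017.222222 (≈; comparison uses full precision).
Keep rows where hire_year > that value.

Quinn | 2022 ; Farid | 2018 ; Eve | 2022 ; Pia | 2023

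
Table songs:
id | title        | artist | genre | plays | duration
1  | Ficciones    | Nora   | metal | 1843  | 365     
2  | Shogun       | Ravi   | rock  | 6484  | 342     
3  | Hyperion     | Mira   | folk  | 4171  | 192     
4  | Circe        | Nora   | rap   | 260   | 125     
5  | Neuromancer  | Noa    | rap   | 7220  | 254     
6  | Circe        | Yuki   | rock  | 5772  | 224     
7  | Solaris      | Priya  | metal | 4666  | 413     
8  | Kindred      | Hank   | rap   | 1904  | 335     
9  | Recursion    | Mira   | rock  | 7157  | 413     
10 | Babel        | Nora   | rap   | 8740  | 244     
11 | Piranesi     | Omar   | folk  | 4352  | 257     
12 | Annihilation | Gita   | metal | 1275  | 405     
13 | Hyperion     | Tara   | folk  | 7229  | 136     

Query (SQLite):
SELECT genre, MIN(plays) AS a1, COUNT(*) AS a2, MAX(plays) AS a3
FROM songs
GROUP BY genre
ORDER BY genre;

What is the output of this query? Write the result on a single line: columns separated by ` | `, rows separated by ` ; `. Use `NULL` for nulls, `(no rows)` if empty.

folk | 4171 | 3 | 7229 ; metal | 1275 | 3 | 4666 ; rap | 260 | 4 | 8740 ; rock | 5772 | 3 | 7157

Group songs by genre.
Per group compute: MIN(plays), COUNT(*), MAX(plays).
  folk: ids {3, 11, 13} → MIN(plays)=4171, COUNT(*)=3, MAX(plays)=7229
  metal: ids {1, 7, 12} → MIN(plays)=1275, COUNT(*)=3, MAX(plays)=4666
  rap: ids {4, 5, 8, 10} → MIN(plays)=260, COUNT(*)=4, MAX(plays)=8740
  rock: ids {2, 6, 9} → MIN(plays)=5772, COUNT(*)=3, MAX(plays)=7157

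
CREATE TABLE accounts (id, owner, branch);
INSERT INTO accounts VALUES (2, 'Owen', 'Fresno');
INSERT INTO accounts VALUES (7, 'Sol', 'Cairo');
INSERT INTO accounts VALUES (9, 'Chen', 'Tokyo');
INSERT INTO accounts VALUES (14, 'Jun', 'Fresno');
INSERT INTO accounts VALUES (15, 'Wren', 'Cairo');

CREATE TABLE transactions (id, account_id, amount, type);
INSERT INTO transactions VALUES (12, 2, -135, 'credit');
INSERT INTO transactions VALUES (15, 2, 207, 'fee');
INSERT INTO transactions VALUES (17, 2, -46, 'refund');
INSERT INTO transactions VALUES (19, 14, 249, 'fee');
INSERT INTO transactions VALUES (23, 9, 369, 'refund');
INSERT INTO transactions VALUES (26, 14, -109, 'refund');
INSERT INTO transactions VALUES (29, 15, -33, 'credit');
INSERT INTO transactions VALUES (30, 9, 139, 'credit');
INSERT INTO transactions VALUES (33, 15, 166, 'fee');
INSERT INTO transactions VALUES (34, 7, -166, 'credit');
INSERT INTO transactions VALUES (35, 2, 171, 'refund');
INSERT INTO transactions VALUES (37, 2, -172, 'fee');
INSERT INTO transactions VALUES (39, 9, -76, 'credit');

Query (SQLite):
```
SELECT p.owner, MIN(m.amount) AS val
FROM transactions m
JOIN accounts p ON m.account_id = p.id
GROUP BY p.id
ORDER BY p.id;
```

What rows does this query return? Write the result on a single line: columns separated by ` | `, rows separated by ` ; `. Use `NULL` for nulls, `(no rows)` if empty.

Owen | -172 ; Sol | -166 ; Chen | -76 ; Jun | -109 ; Wren | -33

Join each transactions row to its accounts via account_id.
Group joined rows by accounts.id; compute MIN(m.amount) per group.
  2: ids {12, 15, 17, 35, 37} → MIN(m.amount)=-172
  7: ids {34} → MIN(m.amount)=-166
  9: ids {23, 30, 39} → MIN(m.amount)=-76
  14: ids {19, 26} → MIN(m.amount)=-109
  15: ids {29, 33} → MIN(m.amount)=-33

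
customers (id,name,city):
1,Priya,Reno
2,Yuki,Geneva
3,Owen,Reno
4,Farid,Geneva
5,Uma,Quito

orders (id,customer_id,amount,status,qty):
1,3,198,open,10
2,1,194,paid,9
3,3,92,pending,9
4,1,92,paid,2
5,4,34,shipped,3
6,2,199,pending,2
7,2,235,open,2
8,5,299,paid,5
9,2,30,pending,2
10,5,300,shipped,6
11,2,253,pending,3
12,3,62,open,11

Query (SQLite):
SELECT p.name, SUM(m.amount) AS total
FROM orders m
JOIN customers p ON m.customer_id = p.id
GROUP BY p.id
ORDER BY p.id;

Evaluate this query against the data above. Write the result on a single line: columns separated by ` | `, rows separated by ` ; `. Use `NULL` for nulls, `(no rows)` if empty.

Join each orders row to its customers via customer_id.
Group joined rows by customers.id; compute SUM(m.amount) per group.
  1: ids {2, 4} → SUM(m.amount)=286
  2: ids {6, 7, 9, 11} → SUM(m.amount)=717
  3: ids {1, 3, 12} → SUM(m.amount)=352
  4: ids {5} → SUM(m.amount)=34
  5: ids {8, 10} → SUM(m.amount)=599

Priya | 286 ; Yuki | 717 ; Owen | 352 ; Farid | 34 ; Uma | 599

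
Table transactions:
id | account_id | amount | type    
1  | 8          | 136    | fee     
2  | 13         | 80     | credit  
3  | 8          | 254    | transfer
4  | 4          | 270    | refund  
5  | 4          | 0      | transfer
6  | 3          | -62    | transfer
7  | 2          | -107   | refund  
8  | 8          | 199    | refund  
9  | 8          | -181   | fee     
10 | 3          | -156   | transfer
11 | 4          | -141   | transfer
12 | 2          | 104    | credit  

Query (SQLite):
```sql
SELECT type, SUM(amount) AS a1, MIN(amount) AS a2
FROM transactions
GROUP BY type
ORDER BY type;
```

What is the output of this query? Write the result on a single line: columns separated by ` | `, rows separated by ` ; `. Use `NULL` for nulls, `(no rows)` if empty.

Group transactions by type.
Per group compute: SUM(amount), MIN(amount).
  credit: ids {2, 12} → SUM(amount)=184, MIN(amount)=80
  fee: ids {1, 9} → SUM(amount)=-45, MIN(amount)=-181
  refund: ids {4, 7, 8} → SUM(amount)=362, MIN(amount)=-107
  transfer: ids {3, 5, 6, 10, 11} → SUM(amount)=-105, MIN(amount)=-156

credit | 184 | 80 ; fee | -45 | -181 ; refund | 362 | -107 ; transfer | -105 | -156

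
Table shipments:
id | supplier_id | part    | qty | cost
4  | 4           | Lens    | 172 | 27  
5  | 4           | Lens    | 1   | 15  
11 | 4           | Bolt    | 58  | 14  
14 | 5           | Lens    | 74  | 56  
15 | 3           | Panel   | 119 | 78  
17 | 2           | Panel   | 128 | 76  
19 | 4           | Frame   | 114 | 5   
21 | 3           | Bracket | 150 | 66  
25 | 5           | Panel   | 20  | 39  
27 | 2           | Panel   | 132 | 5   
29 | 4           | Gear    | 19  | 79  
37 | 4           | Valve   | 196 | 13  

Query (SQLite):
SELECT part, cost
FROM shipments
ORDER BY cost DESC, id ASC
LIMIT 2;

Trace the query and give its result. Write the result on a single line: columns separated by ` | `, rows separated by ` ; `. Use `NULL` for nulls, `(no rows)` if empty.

Sort by cost desc, tiebreak id asc: (79, id=29), (78, id=15), (76, id=17), (66, id=21), (56, id=14) …. Take first 2.

Gear | 79 ; Panel | 78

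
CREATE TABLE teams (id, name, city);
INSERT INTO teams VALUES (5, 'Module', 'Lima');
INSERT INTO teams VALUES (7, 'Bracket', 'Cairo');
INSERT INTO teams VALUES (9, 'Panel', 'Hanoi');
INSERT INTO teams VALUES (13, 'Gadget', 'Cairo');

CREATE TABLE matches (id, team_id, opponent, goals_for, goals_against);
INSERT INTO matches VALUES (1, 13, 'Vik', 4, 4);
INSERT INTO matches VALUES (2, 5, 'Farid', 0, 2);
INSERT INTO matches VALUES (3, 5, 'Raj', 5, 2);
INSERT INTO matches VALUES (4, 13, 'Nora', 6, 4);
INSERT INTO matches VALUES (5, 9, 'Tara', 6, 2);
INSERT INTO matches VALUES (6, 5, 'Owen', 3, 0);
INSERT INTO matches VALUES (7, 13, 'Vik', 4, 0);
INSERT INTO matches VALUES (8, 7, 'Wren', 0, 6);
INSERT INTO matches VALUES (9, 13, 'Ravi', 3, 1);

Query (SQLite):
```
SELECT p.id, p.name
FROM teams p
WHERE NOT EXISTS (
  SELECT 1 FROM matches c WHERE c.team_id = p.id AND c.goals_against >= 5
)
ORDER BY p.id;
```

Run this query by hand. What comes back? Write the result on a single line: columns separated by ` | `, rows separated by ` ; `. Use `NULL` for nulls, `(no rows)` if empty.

5 | Module ; 9 | Panel ; 13 | Gadget

For each teams row, check whether any matches with matching team_id has goals_against >= 5.
Keep rows where that is false.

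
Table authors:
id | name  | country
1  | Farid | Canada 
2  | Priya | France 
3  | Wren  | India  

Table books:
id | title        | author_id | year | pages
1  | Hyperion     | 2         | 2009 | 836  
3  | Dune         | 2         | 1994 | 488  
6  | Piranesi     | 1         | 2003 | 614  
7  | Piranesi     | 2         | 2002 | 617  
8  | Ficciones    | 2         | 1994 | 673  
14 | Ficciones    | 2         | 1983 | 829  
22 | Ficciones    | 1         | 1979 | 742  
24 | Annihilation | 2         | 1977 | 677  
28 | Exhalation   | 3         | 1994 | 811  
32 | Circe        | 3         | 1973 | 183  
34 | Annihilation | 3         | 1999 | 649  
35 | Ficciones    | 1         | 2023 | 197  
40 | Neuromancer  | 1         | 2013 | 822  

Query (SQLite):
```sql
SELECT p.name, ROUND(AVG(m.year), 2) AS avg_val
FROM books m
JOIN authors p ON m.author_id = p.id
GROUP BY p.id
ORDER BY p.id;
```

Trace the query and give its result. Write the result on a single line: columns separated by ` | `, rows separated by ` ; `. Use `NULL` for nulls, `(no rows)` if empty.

Join each books row to its authors via author_id.
Group joined rows by authors.id; compute ROUND(AVG(m.year), 2) per group.
  1: ids {6, 22, 35, 40} → ROUND(AVG(m.year), 2)=2004.5
  2: ids {1, 3, 7, 8, 14, 24} → ROUND(AVG(m.year), 2)=1993.17
  3: ids {28, 32, 34} → ROUND(AVG(m.year), 2)=1988.67

Farid | 2004.5 ; Priya | 1993.17 ; Wren | 1988.67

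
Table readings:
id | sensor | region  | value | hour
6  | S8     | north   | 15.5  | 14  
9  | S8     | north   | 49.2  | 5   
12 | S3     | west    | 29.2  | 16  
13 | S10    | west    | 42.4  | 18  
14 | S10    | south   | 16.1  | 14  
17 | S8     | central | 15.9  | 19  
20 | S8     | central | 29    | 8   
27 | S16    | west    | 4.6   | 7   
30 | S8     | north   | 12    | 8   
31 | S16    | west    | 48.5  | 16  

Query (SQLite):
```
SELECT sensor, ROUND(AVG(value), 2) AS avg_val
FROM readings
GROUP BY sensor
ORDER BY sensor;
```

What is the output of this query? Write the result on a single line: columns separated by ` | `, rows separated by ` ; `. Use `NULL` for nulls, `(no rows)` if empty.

Partition readings by sensor; compute ROUND(AVG(value), 2) within each group.
  S10: ids {13, 14} → ROUND(AVG(value), 2)=29.25
  S16: ids {27, 31} → ROUND(AVG(value), 2)=26.55
  S3: ids {12} → ROUND(AVG(value), 2)=29.2
  S8: ids {6, 9, 17, 20, 30} → ROUND(AVG(value), 2)=24.32

S10 | 29.25 ; S16 | 26.55 ; S3 | 29.2 ; S8 | 24.32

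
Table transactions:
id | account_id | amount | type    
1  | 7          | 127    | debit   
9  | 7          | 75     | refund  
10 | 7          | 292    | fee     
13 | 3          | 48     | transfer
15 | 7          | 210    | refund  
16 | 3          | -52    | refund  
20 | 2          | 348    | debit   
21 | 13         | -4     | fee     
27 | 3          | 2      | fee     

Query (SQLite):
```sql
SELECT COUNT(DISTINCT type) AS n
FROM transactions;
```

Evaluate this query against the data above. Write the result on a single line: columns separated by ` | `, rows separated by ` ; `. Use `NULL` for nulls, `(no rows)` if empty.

Count distinct non-NULL type values.

4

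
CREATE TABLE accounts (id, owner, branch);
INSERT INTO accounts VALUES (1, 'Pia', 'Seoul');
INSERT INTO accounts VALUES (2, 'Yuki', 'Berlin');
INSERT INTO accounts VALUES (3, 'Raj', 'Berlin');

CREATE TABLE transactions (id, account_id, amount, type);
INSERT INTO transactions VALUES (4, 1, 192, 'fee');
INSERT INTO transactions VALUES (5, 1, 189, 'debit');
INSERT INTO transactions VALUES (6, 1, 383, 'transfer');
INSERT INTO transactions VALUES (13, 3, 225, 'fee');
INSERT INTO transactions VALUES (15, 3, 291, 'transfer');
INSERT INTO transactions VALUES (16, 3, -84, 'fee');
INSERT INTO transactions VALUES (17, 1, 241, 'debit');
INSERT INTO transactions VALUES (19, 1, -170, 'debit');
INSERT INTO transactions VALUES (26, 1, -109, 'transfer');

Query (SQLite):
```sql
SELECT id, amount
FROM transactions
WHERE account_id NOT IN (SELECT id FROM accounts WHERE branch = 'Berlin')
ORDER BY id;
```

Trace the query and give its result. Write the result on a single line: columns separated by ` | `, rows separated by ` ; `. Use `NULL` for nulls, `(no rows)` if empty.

4 | 192 ; 5 | 189 ; 6 | 383 ; 17 | 241 ; 19 | -170 ; 26 | -109

Inner query: accounts.id where branch = 'Berlin'.
Outer: keep transactions rows whose account_id is not in that set.
Inner query → {2, 3}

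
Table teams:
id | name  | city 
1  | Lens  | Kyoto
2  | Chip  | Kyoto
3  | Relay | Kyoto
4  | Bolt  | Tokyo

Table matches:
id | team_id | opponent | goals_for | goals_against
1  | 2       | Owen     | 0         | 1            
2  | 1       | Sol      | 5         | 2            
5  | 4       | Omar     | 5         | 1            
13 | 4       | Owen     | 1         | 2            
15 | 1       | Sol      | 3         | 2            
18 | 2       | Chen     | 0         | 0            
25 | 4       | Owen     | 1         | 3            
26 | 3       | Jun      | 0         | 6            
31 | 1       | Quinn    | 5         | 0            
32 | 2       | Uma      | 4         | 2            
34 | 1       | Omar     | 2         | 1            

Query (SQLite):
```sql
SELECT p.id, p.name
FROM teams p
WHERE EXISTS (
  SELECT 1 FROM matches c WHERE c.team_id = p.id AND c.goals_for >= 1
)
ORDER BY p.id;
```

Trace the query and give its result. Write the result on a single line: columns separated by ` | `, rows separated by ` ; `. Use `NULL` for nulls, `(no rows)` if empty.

1 | Lens ; 2 | Chip ; 4 | Bolt

For each teams row, check whether any matches with matching team_id has goals_for >= 1.
Keep rows where that is true.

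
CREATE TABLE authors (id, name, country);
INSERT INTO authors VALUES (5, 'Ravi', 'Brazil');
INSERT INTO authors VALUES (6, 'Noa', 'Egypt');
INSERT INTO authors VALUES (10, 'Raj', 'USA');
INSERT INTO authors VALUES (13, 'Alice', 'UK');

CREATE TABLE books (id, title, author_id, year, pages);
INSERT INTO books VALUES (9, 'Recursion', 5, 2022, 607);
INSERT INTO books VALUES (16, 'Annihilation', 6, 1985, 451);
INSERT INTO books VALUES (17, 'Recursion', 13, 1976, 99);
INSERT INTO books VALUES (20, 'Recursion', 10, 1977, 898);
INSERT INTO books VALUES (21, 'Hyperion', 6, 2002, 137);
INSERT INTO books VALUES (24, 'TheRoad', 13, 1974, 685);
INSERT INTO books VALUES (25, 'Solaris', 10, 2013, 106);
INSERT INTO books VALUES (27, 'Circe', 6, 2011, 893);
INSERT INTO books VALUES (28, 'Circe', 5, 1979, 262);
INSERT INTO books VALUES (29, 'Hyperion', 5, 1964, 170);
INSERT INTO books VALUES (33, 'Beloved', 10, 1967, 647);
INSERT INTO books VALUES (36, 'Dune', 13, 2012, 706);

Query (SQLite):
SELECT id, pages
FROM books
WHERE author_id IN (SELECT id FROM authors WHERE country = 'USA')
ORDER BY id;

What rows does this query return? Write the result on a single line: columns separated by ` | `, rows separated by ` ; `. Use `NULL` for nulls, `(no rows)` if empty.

Inner query: authors.id where country = 'USA'.
Outer: keep books rows whose author_id is in that set.
Inner query → {10}

20 | 898 ; 25 | 106 ; 33 | 647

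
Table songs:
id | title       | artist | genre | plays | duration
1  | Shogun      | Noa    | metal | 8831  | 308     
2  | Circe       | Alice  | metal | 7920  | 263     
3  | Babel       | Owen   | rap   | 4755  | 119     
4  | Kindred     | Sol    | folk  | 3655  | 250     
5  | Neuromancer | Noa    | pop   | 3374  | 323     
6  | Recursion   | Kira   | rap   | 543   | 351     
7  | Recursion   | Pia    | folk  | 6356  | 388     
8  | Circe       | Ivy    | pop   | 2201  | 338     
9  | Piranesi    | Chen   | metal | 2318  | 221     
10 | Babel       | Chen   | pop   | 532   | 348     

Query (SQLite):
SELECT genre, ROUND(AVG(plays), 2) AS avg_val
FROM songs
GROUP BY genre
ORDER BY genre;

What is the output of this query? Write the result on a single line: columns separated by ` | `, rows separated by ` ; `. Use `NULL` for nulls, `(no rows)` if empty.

Partition songs by genre; compute ROUND(AVG(plays), 2) within each group.
  folk: ids {4, 7} → ROUND(AVG(plays), 2)=5005.5
  metal: ids {1, 2, 9} → ROUND(AVG(plays), 2)=6356.33
  pop: ids {5, 8, 10} → ROUND(AVG(plays), 2)=2035.67
  rap: ids {3, 6} → ROUND(AVG(plays), 2)=2649

folk | 5005.5 ; metal | 6356.33 ; pop | 2035.67 ; rap | 2649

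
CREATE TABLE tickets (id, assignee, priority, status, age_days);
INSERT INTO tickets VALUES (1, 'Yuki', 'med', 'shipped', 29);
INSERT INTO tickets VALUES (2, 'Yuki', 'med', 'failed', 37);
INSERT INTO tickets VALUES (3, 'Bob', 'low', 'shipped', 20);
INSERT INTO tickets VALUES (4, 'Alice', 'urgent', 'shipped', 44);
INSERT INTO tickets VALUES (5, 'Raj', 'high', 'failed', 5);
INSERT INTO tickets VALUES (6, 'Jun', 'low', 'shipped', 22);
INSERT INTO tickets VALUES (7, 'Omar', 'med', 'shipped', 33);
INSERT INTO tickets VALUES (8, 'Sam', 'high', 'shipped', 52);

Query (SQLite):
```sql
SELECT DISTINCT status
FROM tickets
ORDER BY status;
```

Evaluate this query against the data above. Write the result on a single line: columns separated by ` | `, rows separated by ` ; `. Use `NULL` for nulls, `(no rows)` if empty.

failed ; shipped

Collect distinct status values from tickets.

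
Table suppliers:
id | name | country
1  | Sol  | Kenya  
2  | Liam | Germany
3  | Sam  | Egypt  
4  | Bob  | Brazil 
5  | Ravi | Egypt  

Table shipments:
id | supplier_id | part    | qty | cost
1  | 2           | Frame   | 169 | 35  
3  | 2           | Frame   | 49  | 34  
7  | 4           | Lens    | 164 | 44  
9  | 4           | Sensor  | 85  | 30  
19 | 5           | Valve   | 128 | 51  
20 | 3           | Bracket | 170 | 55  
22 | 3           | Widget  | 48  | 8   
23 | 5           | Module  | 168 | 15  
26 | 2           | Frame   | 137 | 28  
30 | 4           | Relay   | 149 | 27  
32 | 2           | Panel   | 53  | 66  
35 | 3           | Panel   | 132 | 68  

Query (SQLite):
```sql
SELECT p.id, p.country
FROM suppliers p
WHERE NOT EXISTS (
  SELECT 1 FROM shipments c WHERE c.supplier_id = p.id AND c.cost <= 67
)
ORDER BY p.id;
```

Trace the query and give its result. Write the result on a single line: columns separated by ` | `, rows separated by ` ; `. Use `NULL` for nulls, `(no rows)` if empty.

For each suppliers row, check whether any shipments with matching supplier_id has cost <= 67.
Keep rows where that is false.

1 | Kenya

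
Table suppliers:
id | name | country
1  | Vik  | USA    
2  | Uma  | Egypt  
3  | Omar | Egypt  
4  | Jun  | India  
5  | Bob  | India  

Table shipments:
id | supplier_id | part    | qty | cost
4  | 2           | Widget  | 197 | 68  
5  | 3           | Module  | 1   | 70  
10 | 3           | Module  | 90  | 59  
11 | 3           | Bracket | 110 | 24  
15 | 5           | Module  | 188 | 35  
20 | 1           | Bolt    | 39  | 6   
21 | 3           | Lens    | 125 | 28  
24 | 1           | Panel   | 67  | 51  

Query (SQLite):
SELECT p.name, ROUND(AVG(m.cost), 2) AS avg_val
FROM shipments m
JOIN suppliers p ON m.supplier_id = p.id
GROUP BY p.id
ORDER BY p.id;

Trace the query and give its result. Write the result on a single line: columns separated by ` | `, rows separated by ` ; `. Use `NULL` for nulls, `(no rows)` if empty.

Join each shipments row to its suppliers via supplier_id.
Group joined rows by suppliers.id; compute ROUND(AVG(m.cost), 2) per group.
  1: ids {20, 24} → ROUND(AVG(m.cost), 2)=28.5
  2: ids {4} → ROUND(AVG(m.cost), 2)=68
  3: ids {5, 10, 11, 21} → ROUND(AVG(m.cost), 2)=45.25
  5: ids {15} → ROUND(AVG(m.cost), 2)=35

Vik | 28.5 ; Uma | 68 ; Omar | 45.25 ; Bob | 35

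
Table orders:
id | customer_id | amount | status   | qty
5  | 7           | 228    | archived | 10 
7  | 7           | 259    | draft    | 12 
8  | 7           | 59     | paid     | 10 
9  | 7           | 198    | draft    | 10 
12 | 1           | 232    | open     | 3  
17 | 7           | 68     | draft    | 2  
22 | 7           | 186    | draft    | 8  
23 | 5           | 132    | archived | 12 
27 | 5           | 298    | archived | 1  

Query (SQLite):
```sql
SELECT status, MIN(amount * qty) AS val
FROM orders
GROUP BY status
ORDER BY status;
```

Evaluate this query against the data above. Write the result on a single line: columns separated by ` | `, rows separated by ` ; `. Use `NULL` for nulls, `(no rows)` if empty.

For each row compute amount * qty.
Group by status; take MIN of the expression per group.
  archived: ids {5, 23, 27} → MIN(amount * qty)=298
  draft: ids {7, 9, 17, 22} → MIN(amount * qty)=136
  open: ids {12} → MIN(amount * qty)=696
  paid: ids {8} → MIN(amount * qty)=590

archived | 298 ; draft | 136 ; open | 696 ; paid | 590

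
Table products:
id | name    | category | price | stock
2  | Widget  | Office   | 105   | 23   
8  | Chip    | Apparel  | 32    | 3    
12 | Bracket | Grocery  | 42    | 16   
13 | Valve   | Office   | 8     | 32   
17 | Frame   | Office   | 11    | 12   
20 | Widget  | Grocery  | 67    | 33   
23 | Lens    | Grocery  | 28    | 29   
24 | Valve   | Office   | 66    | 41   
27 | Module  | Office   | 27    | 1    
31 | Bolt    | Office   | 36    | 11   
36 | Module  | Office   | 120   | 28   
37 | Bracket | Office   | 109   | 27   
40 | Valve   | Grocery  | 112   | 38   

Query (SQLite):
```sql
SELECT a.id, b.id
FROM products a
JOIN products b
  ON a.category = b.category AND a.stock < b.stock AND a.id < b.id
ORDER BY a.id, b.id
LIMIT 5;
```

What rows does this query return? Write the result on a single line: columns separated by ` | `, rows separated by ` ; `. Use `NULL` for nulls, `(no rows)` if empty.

2 | 13 ; 2 | 24 ; 2 | 36 ; 2 | 37 ; 12 | 20

Pairs (a,b) with same category, a.stock < b.stock, a.id < b.id.
category groups: Apparel:{8} Grocery:{12,20,23,40} Office:{2,13,17,24,27,31,36,37}
Ordered by (a.id, b.id); first 5.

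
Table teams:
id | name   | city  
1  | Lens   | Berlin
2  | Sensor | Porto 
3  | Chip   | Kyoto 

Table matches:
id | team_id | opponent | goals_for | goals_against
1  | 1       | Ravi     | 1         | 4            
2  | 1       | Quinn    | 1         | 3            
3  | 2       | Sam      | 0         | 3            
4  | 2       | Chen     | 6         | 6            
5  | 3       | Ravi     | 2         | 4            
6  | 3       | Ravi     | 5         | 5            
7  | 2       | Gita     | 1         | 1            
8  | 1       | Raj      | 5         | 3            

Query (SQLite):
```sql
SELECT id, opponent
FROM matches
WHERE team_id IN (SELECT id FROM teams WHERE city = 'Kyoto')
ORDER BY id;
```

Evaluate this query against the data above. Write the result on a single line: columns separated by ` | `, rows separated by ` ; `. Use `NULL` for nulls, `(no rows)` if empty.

5 | Ravi ; 6 | Ravi

Inner query: teams.id where city = 'Kyoto'.
Outer: keep matches rows whose team_id is in that set.
Inner query → {3}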